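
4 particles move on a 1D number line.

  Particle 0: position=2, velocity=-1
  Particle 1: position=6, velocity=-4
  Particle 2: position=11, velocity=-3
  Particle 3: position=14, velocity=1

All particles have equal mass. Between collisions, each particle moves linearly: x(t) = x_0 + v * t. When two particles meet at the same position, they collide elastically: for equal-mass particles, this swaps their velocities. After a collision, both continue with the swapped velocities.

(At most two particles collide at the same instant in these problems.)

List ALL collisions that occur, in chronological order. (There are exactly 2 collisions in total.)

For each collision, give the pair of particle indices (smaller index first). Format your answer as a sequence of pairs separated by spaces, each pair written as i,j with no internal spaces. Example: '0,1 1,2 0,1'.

Collision at t=4/3: particles 0 and 1 swap velocities; positions: p0=2/3 p1=2/3 p2=7 p3=46/3; velocities now: v0=-4 v1=-1 v2=-3 v3=1
Collision at t=9/2: particles 1 and 2 swap velocities; positions: p0=-12 p1=-5/2 p2=-5/2 p3=37/2; velocities now: v0=-4 v1=-3 v2=-1 v3=1

Answer: 0,1 1,2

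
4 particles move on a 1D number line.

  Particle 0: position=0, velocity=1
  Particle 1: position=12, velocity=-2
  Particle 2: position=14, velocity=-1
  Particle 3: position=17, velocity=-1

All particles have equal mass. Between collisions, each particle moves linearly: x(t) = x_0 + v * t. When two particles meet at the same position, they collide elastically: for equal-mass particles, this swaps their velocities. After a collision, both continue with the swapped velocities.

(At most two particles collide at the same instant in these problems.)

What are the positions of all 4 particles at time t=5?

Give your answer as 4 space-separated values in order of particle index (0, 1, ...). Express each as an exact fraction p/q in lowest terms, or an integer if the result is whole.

Collision at t=4: particles 0 and 1 swap velocities; positions: p0=4 p1=4 p2=10 p3=13; velocities now: v0=-2 v1=1 v2=-1 v3=-1
Advance to t=5 (no further collisions before then); velocities: v0=-2 v1=1 v2=-1 v3=-1; positions = 2 5 9 12

Answer: 2 5 9 12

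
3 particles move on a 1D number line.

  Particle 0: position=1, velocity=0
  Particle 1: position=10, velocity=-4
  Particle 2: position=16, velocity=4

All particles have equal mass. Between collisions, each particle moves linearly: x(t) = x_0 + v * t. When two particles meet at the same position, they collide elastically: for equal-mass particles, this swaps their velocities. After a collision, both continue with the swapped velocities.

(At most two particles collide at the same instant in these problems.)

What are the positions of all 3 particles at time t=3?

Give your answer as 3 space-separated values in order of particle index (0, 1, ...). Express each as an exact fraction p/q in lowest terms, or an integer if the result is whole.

Collision at t=9/4: particles 0 and 1 swap velocities; positions: p0=1 p1=1 p2=25; velocities now: v0=-4 v1=0 v2=4
Advance to t=3 (no further collisions before then); velocities: v0=-4 v1=0 v2=4; positions = -2 1 28

Answer: -2 1 28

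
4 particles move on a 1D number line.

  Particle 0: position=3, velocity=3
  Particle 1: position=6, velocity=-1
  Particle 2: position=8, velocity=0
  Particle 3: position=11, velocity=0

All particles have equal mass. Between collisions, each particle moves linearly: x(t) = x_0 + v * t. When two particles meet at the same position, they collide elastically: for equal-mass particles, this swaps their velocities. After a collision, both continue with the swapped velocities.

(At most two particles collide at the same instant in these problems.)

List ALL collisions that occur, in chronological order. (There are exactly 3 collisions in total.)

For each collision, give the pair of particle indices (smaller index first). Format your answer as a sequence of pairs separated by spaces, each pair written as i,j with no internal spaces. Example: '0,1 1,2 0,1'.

Answer: 0,1 1,2 2,3

Derivation:
Collision at t=3/4: particles 0 and 1 swap velocities; positions: p0=21/4 p1=21/4 p2=8 p3=11; velocities now: v0=-1 v1=3 v2=0 v3=0
Collision at t=5/3: particles 1 and 2 swap velocities; positions: p0=13/3 p1=8 p2=8 p3=11; velocities now: v0=-1 v1=0 v2=3 v3=0
Collision at t=8/3: particles 2 and 3 swap velocities; positions: p0=10/3 p1=8 p2=11 p3=11; velocities now: v0=-1 v1=0 v2=0 v3=3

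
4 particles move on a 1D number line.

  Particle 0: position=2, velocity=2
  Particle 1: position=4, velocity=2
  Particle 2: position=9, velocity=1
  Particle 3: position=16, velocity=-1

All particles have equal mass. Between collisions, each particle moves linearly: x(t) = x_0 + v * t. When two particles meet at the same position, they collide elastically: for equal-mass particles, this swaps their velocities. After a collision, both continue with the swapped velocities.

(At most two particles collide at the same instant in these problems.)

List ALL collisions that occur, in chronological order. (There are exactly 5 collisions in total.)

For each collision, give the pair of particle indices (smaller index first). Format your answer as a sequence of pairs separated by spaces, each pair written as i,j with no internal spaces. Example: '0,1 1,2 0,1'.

Collision at t=7/2: particles 2 and 3 swap velocities; positions: p0=9 p1=11 p2=25/2 p3=25/2; velocities now: v0=2 v1=2 v2=-1 v3=1
Collision at t=4: particles 1 and 2 swap velocities; positions: p0=10 p1=12 p2=12 p3=13; velocities now: v0=2 v1=-1 v2=2 v3=1
Collision at t=14/3: particles 0 and 1 swap velocities; positions: p0=34/3 p1=34/3 p2=40/3 p3=41/3; velocities now: v0=-1 v1=2 v2=2 v3=1
Collision at t=5: particles 2 and 3 swap velocities; positions: p0=11 p1=12 p2=14 p3=14; velocities now: v0=-1 v1=2 v2=1 v3=2
Collision at t=7: particles 1 and 2 swap velocities; positions: p0=9 p1=16 p2=16 p3=18; velocities now: v0=-1 v1=1 v2=2 v3=2

Answer: 2,3 1,2 0,1 2,3 1,2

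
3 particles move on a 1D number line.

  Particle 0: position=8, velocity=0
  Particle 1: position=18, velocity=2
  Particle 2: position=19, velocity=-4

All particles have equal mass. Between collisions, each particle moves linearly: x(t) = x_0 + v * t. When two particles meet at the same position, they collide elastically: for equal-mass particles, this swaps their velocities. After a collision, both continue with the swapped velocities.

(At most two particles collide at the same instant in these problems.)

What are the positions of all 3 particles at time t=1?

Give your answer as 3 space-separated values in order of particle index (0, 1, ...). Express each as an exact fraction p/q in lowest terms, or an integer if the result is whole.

Collision at t=1/6: particles 1 and 2 swap velocities; positions: p0=8 p1=55/3 p2=55/3; velocities now: v0=0 v1=-4 v2=2
Advance to t=1 (no further collisions before then); velocities: v0=0 v1=-4 v2=2; positions = 8 15 20

Answer: 8 15 20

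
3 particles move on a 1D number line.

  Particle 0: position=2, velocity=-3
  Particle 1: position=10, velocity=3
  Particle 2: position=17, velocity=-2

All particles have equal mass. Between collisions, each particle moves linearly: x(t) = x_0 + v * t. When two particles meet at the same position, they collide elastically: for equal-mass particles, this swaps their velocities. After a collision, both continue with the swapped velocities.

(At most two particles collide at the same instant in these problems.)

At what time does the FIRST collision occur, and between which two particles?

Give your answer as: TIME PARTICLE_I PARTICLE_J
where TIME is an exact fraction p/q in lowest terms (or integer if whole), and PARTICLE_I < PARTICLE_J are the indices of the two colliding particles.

Answer: 7/5 1 2

Derivation:
Pair (0,1): pos 2,10 vel -3,3 -> not approaching (rel speed -6 <= 0)
Pair (1,2): pos 10,17 vel 3,-2 -> gap=7, closing at 5/unit, collide at t=7/5
Earliest collision: t=7/5 between 1 and 2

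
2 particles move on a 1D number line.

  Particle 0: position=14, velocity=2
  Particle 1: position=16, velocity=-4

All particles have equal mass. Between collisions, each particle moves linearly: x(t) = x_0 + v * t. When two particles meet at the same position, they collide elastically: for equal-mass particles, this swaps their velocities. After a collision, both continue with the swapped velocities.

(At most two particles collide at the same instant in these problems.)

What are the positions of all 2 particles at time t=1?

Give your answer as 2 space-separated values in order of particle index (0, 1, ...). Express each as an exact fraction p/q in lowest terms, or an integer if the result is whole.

Answer: 12 16

Derivation:
Collision at t=1/3: particles 0 and 1 swap velocities; positions: p0=44/3 p1=44/3; velocities now: v0=-4 v1=2
Advance to t=1 (no further collisions before then); velocities: v0=-4 v1=2; positions = 12 16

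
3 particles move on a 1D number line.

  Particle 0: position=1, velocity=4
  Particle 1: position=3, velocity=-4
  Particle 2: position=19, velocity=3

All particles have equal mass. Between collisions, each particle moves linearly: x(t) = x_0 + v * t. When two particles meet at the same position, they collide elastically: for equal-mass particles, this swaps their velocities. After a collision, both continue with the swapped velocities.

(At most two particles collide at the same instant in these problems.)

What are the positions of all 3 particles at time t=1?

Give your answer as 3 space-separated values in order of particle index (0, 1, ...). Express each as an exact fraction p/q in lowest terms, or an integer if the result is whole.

Answer: -1 5 22

Derivation:
Collision at t=1/4: particles 0 and 1 swap velocities; positions: p0=2 p1=2 p2=79/4; velocities now: v0=-4 v1=4 v2=3
Advance to t=1 (no further collisions before then); velocities: v0=-4 v1=4 v2=3; positions = -1 5 22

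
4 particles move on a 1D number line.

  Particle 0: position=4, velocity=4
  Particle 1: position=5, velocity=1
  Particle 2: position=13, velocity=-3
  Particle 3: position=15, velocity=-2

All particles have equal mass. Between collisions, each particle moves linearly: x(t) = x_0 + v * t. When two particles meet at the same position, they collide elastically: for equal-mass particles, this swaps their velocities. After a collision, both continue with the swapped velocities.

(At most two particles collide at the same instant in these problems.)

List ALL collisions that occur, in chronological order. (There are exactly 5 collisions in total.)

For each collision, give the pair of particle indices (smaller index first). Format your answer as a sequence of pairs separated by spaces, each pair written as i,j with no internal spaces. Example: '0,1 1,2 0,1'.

Answer: 0,1 1,2 2,3 0,1 1,2

Derivation:
Collision at t=1/3: particles 0 and 1 swap velocities; positions: p0=16/3 p1=16/3 p2=12 p3=43/3; velocities now: v0=1 v1=4 v2=-3 v3=-2
Collision at t=9/7: particles 1 and 2 swap velocities; positions: p0=44/7 p1=64/7 p2=64/7 p3=87/7; velocities now: v0=1 v1=-3 v2=4 v3=-2
Collision at t=11/6: particles 2 and 3 swap velocities; positions: p0=41/6 p1=15/2 p2=34/3 p3=34/3; velocities now: v0=1 v1=-3 v2=-2 v3=4
Collision at t=2: particles 0 and 1 swap velocities; positions: p0=7 p1=7 p2=11 p3=12; velocities now: v0=-3 v1=1 v2=-2 v3=4
Collision at t=10/3: particles 1 and 2 swap velocities; positions: p0=3 p1=25/3 p2=25/3 p3=52/3; velocities now: v0=-3 v1=-2 v2=1 v3=4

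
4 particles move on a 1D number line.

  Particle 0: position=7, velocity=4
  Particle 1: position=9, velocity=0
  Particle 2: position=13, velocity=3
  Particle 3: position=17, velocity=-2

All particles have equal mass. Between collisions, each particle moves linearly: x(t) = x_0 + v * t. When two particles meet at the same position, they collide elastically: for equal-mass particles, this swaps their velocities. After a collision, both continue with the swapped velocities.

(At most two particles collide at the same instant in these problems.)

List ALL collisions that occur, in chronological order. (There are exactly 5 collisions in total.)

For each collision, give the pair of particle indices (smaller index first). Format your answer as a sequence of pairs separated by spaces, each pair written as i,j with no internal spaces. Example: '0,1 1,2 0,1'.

Answer: 0,1 2,3 1,2 0,1 2,3

Derivation:
Collision at t=1/2: particles 0 and 1 swap velocities; positions: p0=9 p1=9 p2=29/2 p3=16; velocities now: v0=0 v1=4 v2=3 v3=-2
Collision at t=4/5: particles 2 and 3 swap velocities; positions: p0=9 p1=51/5 p2=77/5 p3=77/5; velocities now: v0=0 v1=4 v2=-2 v3=3
Collision at t=5/3: particles 1 and 2 swap velocities; positions: p0=9 p1=41/3 p2=41/3 p3=18; velocities now: v0=0 v1=-2 v2=4 v3=3
Collision at t=4: particles 0 and 1 swap velocities; positions: p0=9 p1=9 p2=23 p3=25; velocities now: v0=-2 v1=0 v2=4 v3=3
Collision at t=6: particles 2 and 3 swap velocities; positions: p0=5 p1=9 p2=31 p3=31; velocities now: v0=-2 v1=0 v2=3 v3=4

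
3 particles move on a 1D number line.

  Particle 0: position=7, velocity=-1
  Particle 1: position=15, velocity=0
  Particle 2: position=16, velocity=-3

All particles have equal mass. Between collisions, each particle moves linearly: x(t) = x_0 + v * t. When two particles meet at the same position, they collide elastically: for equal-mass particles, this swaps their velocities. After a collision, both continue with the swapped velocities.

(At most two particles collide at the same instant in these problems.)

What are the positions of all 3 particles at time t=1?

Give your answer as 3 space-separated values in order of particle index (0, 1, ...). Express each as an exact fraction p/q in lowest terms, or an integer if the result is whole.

Collision at t=1/3: particles 1 and 2 swap velocities; positions: p0=20/3 p1=15 p2=15; velocities now: v0=-1 v1=-3 v2=0
Advance to t=1 (no further collisions before then); velocities: v0=-1 v1=-3 v2=0; positions = 6 13 15

Answer: 6 13 15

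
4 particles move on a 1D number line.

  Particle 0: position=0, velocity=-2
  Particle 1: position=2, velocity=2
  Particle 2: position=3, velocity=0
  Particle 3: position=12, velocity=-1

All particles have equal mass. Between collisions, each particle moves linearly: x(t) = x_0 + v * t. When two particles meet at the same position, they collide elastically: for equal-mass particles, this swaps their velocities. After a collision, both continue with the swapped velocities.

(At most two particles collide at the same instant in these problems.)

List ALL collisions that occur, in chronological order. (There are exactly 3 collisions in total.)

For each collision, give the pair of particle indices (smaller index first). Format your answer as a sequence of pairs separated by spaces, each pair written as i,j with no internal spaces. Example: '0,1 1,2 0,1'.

Collision at t=1/2: particles 1 and 2 swap velocities; positions: p0=-1 p1=3 p2=3 p3=23/2; velocities now: v0=-2 v1=0 v2=2 v3=-1
Collision at t=10/3: particles 2 and 3 swap velocities; positions: p0=-20/3 p1=3 p2=26/3 p3=26/3; velocities now: v0=-2 v1=0 v2=-1 v3=2
Collision at t=9: particles 1 and 2 swap velocities; positions: p0=-18 p1=3 p2=3 p3=20; velocities now: v0=-2 v1=-1 v2=0 v3=2

Answer: 1,2 2,3 1,2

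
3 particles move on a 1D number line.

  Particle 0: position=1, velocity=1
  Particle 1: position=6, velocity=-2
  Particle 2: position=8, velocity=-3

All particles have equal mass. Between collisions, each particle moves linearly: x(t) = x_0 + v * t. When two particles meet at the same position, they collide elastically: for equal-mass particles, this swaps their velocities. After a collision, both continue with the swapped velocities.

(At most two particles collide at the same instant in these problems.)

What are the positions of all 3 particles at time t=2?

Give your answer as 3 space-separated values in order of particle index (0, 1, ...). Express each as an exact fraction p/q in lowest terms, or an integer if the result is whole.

Answer: 2 2 3

Derivation:
Collision at t=5/3: particles 0 and 1 swap velocities; positions: p0=8/3 p1=8/3 p2=3; velocities now: v0=-2 v1=1 v2=-3
Collision at t=7/4: particles 1 and 2 swap velocities; positions: p0=5/2 p1=11/4 p2=11/4; velocities now: v0=-2 v1=-3 v2=1
Collision at t=2: particles 0 and 1 swap velocities; positions: p0=2 p1=2 p2=3; velocities now: v0=-3 v1=-2 v2=1
Advance to t=2 (no further collisions before then); velocities: v0=-3 v1=-2 v2=1; positions = 2 2 3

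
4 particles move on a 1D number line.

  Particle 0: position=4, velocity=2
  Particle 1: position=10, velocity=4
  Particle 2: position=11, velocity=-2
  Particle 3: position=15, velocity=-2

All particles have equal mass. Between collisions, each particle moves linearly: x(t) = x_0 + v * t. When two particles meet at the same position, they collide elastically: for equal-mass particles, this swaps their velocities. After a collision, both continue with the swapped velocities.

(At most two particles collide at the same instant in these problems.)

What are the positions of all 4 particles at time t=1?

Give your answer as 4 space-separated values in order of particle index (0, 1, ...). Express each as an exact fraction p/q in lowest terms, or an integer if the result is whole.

Collision at t=1/6: particles 1 and 2 swap velocities; positions: p0=13/3 p1=32/3 p2=32/3 p3=44/3; velocities now: v0=2 v1=-2 v2=4 v3=-2
Collision at t=5/6: particles 2 and 3 swap velocities; positions: p0=17/3 p1=28/3 p2=40/3 p3=40/3; velocities now: v0=2 v1=-2 v2=-2 v3=4
Advance to t=1 (no further collisions before then); velocities: v0=2 v1=-2 v2=-2 v3=4; positions = 6 9 13 14

Answer: 6 9 13 14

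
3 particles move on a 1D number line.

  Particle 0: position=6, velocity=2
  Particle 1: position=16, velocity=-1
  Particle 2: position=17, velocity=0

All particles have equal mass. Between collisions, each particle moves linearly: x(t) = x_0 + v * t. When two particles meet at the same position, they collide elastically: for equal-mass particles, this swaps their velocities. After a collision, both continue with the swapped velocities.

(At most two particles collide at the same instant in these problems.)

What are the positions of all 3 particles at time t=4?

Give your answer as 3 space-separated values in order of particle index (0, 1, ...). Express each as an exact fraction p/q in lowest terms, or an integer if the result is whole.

Answer: 12 14 17

Derivation:
Collision at t=10/3: particles 0 and 1 swap velocities; positions: p0=38/3 p1=38/3 p2=17; velocities now: v0=-1 v1=2 v2=0
Advance to t=4 (no further collisions before then); velocities: v0=-1 v1=2 v2=0; positions = 12 14 17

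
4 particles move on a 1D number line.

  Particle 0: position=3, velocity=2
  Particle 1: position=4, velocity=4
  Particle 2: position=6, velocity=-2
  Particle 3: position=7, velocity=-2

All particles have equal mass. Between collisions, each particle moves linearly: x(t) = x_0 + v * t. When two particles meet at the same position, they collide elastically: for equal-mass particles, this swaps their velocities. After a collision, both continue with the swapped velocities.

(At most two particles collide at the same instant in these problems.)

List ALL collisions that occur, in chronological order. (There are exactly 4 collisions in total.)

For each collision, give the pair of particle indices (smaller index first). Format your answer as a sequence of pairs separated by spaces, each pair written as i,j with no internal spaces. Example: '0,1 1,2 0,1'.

Collision at t=1/3: particles 1 and 2 swap velocities; positions: p0=11/3 p1=16/3 p2=16/3 p3=19/3; velocities now: v0=2 v1=-2 v2=4 v3=-2
Collision at t=1/2: particles 2 and 3 swap velocities; positions: p0=4 p1=5 p2=6 p3=6; velocities now: v0=2 v1=-2 v2=-2 v3=4
Collision at t=3/4: particles 0 and 1 swap velocities; positions: p0=9/2 p1=9/2 p2=11/2 p3=7; velocities now: v0=-2 v1=2 v2=-2 v3=4
Collision at t=1: particles 1 and 2 swap velocities; positions: p0=4 p1=5 p2=5 p3=8; velocities now: v0=-2 v1=-2 v2=2 v3=4

Answer: 1,2 2,3 0,1 1,2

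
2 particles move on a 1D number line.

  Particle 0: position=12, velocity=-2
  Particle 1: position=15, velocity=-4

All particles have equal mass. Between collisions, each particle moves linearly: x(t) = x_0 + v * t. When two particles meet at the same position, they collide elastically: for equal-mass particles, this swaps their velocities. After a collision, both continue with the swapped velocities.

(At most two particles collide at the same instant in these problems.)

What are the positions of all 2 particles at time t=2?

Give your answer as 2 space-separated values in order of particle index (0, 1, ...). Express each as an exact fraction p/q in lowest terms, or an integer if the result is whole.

Answer: 7 8

Derivation:
Collision at t=3/2: particles 0 and 1 swap velocities; positions: p0=9 p1=9; velocities now: v0=-4 v1=-2
Advance to t=2 (no further collisions before then); velocities: v0=-4 v1=-2; positions = 7 8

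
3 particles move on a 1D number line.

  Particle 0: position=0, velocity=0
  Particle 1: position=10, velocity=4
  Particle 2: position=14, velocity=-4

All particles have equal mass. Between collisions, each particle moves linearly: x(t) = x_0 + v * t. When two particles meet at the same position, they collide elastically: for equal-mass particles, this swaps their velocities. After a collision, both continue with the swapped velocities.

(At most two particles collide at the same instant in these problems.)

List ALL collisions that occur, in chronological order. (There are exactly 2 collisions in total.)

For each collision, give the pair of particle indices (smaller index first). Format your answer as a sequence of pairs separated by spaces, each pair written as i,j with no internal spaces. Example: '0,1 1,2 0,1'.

Collision at t=1/2: particles 1 and 2 swap velocities; positions: p0=0 p1=12 p2=12; velocities now: v0=0 v1=-4 v2=4
Collision at t=7/2: particles 0 and 1 swap velocities; positions: p0=0 p1=0 p2=24; velocities now: v0=-4 v1=0 v2=4

Answer: 1,2 0,1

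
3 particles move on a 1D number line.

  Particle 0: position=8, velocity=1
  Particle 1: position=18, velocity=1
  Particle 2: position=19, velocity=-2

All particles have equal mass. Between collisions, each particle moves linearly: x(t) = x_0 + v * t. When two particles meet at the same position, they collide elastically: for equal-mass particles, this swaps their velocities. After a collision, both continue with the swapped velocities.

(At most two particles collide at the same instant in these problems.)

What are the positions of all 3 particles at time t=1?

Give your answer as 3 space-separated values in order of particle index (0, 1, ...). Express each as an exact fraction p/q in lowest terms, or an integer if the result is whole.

Answer: 9 17 19

Derivation:
Collision at t=1/3: particles 1 and 2 swap velocities; positions: p0=25/3 p1=55/3 p2=55/3; velocities now: v0=1 v1=-2 v2=1
Advance to t=1 (no further collisions before then); velocities: v0=1 v1=-2 v2=1; positions = 9 17 19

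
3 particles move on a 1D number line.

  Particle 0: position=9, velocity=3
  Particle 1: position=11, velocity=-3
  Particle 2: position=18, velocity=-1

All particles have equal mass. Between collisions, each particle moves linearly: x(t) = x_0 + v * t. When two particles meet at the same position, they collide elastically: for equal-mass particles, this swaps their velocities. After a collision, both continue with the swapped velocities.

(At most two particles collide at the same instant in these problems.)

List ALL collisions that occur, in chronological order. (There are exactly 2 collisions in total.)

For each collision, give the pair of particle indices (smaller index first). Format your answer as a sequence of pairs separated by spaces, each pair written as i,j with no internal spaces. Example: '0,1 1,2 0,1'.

Answer: 0,1 1,2

Derivation:
Collision at t=1/3: particles 0 and 1 swap velocities; positions: p0=10 p1=10 p2=53/3; velocities now: v0=-3 v1=3 v2=-1
Collision at t=9/4: particles 1 and 2 swap velocities; positions: p0=17/4 p1=63/4 p2=63/4; velocities now: v0=-3 v1=-1 v2=3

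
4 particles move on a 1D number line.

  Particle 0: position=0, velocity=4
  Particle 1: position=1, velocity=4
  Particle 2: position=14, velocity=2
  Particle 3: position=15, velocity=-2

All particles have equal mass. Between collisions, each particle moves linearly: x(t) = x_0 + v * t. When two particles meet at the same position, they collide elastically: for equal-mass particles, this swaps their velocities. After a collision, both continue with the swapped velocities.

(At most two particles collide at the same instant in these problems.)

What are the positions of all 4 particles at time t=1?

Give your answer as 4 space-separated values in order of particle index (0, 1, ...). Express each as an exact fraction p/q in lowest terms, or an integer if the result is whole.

Collision at t=1/4: particles 2 and 3 swap velocities; positions: p0=1 p1=2 p2=29/2 p3=29/2; velocities now: v0=4 v1=4 v2=-2 v3=2
Advance to t=1 (no further collisions before then); velocities: v0=4 v1=4 v2=-2 v3=2; positions = 4 5 13 16

Answer: 4 5 13 16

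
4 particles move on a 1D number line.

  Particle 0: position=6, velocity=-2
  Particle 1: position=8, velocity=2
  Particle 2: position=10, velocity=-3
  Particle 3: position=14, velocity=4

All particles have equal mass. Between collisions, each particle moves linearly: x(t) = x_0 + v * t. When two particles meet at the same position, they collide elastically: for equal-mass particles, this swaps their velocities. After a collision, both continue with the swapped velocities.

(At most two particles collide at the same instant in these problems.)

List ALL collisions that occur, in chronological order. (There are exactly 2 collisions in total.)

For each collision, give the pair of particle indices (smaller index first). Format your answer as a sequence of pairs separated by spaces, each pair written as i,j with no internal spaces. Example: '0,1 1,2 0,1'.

Collision at t=2/5: particles 1 and 2 swap velocities; positions: p0=26/5 p1=44/5 p2=44/5 p3=78/5; velocities now: v0=-2 v1=-3 v2=2 v3=4
Collision at t=4: particles 0 and 1 swap velocities; positions: p0=-2 p1=-2 p2=16 p3=30; velocities now: v0=-3 v1=-2 v2=2 v3=4

Answer: 1,2 0,1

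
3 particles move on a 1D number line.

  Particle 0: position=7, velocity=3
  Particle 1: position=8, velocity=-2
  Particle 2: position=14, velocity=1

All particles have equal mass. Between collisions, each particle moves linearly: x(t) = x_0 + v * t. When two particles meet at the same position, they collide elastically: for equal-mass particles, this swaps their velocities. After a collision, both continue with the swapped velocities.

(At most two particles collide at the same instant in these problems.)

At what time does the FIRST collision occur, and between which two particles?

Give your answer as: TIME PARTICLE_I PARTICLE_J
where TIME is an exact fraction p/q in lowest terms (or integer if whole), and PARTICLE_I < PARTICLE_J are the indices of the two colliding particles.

Pair (0,1): pos 7,8 vel 3,-2 -> gap=1, closing at 5/unit, collide at t=1/5
Pair (1,2): pos 8,14 vel -2,1 -> not approaching (rel speed -3 <= 0)
Earliest collision: t=1/5 between 0 and 1

Answer: 1/5 0 1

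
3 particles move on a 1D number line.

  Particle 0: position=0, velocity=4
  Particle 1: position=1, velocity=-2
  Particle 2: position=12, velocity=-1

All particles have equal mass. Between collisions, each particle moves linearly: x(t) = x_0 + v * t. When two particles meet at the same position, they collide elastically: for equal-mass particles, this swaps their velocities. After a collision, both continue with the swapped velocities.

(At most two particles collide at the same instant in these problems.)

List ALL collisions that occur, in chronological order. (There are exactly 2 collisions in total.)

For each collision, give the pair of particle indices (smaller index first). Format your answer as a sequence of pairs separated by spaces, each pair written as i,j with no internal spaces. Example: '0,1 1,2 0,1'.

Answer: 0,1 1,2

Derivation:
Collision at t=1/6: particles 0 and 1 swap velocities; positions: p0=2/3 p1=2/3 p2=71/6; velocities now: v0=-2 v1=4 v2=-1
Collision at t=12/5: particles 1 and 2 swap velocities; positions: p0=-19/5 p1=48/5 p2=48/5; velocities now: v0=-2 v1=-1 v2=4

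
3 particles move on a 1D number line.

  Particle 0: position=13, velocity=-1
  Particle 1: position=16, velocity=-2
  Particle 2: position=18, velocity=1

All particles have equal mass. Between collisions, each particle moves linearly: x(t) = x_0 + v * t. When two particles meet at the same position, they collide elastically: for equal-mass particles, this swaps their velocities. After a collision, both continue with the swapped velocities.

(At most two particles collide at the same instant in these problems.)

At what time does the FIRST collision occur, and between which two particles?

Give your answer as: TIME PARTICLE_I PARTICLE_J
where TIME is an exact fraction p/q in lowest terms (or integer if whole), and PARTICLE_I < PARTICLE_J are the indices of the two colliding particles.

Answer: 3 0 1

Derivation:
Pair (0,1): pos 13,16 vel -1,-2 -> gap=3, closing at 1/unit, collide at t=3
Pair (1,2): pos 16,18 vel -2,1 -> not approaching (rel speed -3 <= 0)
Earliest collision: t=3 between 0 and 1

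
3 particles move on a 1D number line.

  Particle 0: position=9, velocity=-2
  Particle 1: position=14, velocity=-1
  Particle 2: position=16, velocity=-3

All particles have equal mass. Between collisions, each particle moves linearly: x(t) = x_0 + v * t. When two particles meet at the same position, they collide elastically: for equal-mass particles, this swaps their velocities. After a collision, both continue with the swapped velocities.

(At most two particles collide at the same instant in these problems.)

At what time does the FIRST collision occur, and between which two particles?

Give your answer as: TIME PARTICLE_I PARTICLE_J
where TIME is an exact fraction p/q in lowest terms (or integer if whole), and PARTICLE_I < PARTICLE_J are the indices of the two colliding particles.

Pair (0,1): pos 9,14 vel -2,-1 -> not approaching (rel speed -1 <= 0)
Pair (1,2): pos 14,16 vel -1,-3 -> gap=2, closing at 2/unit, collide at t=1
Earliest collision: t=1 between 1 and 2

Answer: 1 1 2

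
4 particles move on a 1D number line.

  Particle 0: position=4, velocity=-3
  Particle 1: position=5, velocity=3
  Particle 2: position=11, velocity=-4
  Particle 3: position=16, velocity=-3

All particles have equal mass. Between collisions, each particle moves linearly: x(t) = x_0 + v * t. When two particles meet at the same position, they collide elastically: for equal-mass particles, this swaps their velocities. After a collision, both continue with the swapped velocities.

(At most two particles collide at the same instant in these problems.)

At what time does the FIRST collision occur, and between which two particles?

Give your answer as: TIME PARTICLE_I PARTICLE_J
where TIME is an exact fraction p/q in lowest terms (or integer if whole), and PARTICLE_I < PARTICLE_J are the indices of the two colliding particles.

Pair (0,1): pos 4,5 vel -3,3 -> not approaching (rel speed -6 <= 0)
Pair (1,2): pos 5,11 vel 3,-4 -> gap=6, closing at 7/unit, collide at t=6/7
Pair (2,3): pos 11,16 vel -4,-3 -> not approaching (rel speed -1 <= 0)
Earliest collision: t=6/7 between 1 and 2

Answer: 6/7 1 2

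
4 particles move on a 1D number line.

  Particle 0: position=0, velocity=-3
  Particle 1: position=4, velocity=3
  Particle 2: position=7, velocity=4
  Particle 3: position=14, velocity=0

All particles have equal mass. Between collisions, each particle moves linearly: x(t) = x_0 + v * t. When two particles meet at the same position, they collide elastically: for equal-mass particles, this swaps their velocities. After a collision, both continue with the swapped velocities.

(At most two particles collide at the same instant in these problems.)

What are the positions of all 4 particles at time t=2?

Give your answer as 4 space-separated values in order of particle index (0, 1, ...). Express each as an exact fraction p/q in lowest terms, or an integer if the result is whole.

Collision at t=7/4: particles 2 and 3 swap velocities; positions: p0=-21/4 p1=37/4 p2=14 p3=14; velocities now: v0=-3 v1=3 v2=0 v3=4
Advance to t=2 (no further collisions before then); velocities: v0=-3 v1=3 v2=0 v3=4; positions = -6 10 14 15

Answer: -6 10 14 15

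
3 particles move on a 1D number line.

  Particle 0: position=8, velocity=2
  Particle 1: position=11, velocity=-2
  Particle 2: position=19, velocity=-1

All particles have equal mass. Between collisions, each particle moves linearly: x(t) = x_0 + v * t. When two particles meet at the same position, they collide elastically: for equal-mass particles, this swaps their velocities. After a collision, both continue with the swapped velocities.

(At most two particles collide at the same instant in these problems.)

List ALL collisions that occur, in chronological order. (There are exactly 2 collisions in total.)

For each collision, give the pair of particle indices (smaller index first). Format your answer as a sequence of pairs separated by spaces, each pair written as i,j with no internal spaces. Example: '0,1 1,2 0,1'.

Collision at t=3/4: particles 0 and 1 swap velocities; positions: p0=19/2 p1=19/2 p2=73/4; velocities now: v0=-2 v1=2 v2=-1
Collision at t=11/3: particles 1 and 2 swap velocities; positions: p0=11/3 p1=46/3 p2=46/3; velocities now: v0=-2 v1=-1 v2=2

Answer: 0,1 1,2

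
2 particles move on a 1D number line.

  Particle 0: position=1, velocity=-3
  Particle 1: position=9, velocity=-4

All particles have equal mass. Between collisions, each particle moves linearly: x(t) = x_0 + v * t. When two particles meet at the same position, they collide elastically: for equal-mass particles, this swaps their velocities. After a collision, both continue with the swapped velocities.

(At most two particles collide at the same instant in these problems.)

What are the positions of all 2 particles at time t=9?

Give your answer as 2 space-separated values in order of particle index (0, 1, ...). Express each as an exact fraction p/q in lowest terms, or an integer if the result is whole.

Collision at t=8: particles 0 and 1 swap velocities; positions: p0=-23 p1=-23; velocities now: v0=-4 v1=-3
Advance to t=9 (no further collisions before then); velocities: v0=-4 v1=-3; positions = -27 -26

Answer: -27 -26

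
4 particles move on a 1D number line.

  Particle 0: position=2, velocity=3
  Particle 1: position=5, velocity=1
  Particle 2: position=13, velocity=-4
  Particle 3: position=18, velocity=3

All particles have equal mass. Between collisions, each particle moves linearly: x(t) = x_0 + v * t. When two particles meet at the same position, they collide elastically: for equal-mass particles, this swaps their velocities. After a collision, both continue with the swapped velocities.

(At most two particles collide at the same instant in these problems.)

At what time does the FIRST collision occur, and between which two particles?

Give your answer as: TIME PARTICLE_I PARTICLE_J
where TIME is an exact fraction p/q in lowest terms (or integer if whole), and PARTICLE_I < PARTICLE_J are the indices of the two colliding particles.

Pair (0,1): pos 2,5 vel 3,1 -> gap=3, closing at 2/unit, collide at t=3/2
Pair (1,2): pos 5,13 vel 1,-4 -> gap=8, closing at 5/unit, collide at t=8/5
Pair (2,3): pos 13,18 vel -4,3 -> not approaching (rel speed -7 <= 0)
Earliest collision: t=3/2 between 0 and 1

Answer: 3/2 0 1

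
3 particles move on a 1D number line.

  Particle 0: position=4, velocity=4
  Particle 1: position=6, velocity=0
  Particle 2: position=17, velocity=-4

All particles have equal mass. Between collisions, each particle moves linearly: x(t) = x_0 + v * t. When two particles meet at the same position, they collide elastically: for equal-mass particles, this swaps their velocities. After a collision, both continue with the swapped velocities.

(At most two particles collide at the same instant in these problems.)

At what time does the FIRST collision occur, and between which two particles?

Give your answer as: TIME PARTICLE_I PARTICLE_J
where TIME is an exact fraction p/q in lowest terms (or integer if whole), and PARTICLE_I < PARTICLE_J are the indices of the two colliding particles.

Pair (0,1): pos 4,6 vel 4,0 -> gap=2, closing at 4/unit, collide at t=1/2
Pair (1,2): pos 6,17 vel 0,-4 -> gap=11, closing at 4/unit, collide at t=11/4
Earliest collision: t=1/2 between 0 and 1

Answer: 1/2 0 1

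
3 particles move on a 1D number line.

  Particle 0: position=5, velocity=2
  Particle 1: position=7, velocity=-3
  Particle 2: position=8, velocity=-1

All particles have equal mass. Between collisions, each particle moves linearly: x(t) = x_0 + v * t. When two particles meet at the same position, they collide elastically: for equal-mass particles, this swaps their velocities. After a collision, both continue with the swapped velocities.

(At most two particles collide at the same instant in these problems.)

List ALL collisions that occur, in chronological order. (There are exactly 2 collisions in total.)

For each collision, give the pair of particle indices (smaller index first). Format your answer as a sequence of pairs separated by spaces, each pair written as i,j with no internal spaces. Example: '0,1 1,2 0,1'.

Answer: 0,1 1,2

Derivation:
Collision at t=2/5: particles 0 and 1 swap velocities; positions: p0=29/5 p1=29/5 p2=38/5; velocities now: v0=-3 v1=2 v2=-1
Collision at t=1: particles 1 and 2 swap velocities; positions: p0=4 p1=7 p2=7; velocities now: v0=-3 v1=-1 v2=2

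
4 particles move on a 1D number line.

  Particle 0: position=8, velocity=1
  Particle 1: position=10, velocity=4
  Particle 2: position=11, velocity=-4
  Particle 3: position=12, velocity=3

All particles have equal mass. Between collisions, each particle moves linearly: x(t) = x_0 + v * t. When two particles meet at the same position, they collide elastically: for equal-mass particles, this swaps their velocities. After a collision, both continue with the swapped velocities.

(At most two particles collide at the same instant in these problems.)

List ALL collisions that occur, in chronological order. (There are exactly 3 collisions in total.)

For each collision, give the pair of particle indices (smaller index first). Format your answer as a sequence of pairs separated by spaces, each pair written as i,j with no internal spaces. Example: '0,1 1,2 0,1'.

Answer: 1,2 0,1 2,3

Derivation:
Collision at t=1/8: particles 1 and 2 swap velocities; positions: p0=65/8 p1=21/2 p2=21/2 p3=99/8; velocities now: v0=1 v1=-4 v2=4 v3=3
Collision at t=3/5: particles 0 and 1 swap velocities; positions: p0=43/5 p1=43/5 p2=62/5 p3=69/5; velocities now: v0=-4 v1=1 v2=4 v3=3
Collision at t=2: particles 2 and 3 swap velocities; positions: p0=3 p1=10 p2=18 p3=18; velocities now: v0=-4 v1=1 v2=3 v3=4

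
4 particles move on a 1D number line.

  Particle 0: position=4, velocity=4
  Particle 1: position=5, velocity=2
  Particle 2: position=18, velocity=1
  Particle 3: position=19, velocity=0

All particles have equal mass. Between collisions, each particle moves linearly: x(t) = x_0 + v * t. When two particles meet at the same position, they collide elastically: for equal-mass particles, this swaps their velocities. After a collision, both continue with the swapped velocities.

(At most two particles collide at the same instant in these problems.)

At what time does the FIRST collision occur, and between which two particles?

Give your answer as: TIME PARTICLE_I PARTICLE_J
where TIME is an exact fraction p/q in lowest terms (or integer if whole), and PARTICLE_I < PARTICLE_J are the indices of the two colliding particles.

Pair (0,1): pos 4,5 vel 4,2 -> gap=1, closing at 2/unit, collide at t=1/2
Pair (1,2): pos 5,18 vel 2,1 -> gap=13, closing at 1/unit, collide at t=13
Pair (2,3): pos 18,19 vel 1,0 -> gap=1, closing at 1/unit, collide at t=1
Earliest collision: t=1/2 between 0 and 1

Answer: 1/2 0 1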